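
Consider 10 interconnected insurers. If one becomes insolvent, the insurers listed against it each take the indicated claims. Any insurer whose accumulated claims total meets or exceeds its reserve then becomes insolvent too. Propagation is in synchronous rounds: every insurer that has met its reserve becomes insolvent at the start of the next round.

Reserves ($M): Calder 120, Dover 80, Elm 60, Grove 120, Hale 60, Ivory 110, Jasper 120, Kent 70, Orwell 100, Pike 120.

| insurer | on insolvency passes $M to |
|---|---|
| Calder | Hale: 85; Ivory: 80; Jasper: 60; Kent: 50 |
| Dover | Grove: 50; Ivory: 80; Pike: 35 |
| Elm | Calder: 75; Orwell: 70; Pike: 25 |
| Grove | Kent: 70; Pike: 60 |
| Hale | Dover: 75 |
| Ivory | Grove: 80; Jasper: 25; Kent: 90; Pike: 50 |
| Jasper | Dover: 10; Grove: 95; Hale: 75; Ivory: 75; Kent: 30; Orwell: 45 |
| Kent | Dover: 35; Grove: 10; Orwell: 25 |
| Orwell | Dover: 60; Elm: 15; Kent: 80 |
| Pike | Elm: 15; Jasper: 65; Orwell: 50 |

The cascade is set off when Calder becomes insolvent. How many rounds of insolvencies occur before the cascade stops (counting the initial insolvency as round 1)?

Round 1 — Calder becomes insolvent (initial).
  Hale: +85 → 85 ≥ 60
  Ivory: +80 → 80 < 110
  Jasper: +60 → 60 < 120
  Kent: +50 → 50 < 70
Round 2 — Hale becomes insolvent.
  Dover: +75 → 75 < 80
No further insolvencies.

2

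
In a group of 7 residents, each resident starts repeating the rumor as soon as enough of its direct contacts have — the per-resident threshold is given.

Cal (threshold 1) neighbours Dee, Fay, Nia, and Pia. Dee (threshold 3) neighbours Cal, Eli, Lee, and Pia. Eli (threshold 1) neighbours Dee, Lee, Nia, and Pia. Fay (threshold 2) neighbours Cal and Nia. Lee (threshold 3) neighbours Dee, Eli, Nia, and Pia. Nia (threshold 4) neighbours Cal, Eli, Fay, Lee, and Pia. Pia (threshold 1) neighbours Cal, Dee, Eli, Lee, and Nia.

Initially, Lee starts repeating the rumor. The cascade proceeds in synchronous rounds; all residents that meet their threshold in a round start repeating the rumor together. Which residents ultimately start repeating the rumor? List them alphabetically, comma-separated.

Cal, Dee, Eli, Fay, Lee, Nia, Pia

Round 1 — Lee starts repeating the rumor (initial).
Round 2 — checking thresholds:
  Dee: 1 of 4 neighbours < 3, below threshold.
  Eli: 1 of 4 neighbours ≥ 1, starts repeating the rumor.
  Nia: 1 of 5 neighbours < 4, below threshold.
  Pia: 1 of 5 neighbours ≥ 1, starts repeating the rumor.
Round 3 — checking thresholds:
  Cal: 1 of 4 neighbours ≥ 1, starts repeating the rumor.
  Dee: 3 of 4 neighbours ≥ 3, starts repeating the rumor.
  Nia: 3 of 5 neighbours < 4, below threshold.
Round 4 — checking thresholds:
  Fay: 1 of 2 neighbours < 2, below threshold.
  Nia: 4 of 5 neighbours ≥ 4, starts repeating the rumor.
Round 5 — checking thresholds:
  Fay: 2 of 2 neighbours ≥ 2, starts repeating the rumor.
Round 6 — no new spreads; cascade stops.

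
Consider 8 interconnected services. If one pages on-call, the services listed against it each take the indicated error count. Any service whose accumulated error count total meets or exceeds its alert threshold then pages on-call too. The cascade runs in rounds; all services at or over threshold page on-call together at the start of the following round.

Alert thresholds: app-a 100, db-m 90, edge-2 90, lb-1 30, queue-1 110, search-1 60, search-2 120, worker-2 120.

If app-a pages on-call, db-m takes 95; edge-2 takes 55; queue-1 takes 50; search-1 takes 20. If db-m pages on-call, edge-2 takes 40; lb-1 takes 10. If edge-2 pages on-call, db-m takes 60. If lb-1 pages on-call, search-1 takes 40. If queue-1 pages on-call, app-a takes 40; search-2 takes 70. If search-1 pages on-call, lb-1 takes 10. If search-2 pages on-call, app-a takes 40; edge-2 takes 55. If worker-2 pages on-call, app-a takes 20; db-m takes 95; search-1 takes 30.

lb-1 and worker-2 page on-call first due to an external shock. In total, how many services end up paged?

Round 1 — lb-1, worker-2 page on-call (initial).
  app-a: +20 → 20 < 100
  db-m: +95 → 95 ≥ 90
  search-1: +40+30 → 70 ≥ 60
Round 2 — db-m, search-1 page on-call.
  edge-2: +40 → 40 < 90
No further pages.

4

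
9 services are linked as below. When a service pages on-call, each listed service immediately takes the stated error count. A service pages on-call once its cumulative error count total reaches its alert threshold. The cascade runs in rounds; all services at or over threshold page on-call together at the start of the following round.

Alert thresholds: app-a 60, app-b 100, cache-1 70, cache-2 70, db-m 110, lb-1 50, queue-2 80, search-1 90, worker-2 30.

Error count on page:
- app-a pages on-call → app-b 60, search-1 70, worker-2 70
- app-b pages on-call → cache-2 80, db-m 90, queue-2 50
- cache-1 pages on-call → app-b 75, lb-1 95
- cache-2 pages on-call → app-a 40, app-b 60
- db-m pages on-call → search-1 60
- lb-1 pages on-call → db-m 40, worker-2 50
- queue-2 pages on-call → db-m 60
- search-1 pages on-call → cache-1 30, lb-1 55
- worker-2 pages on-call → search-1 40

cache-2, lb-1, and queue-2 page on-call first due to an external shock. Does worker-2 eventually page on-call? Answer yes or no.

Round 1 — cache-2, lb-1, queue-2 page on-call (initial).
  app-a: +40 → 40 < 60
  app-b: +60 → 60 < 100
  db-m: +40+60 → 100 < 110
  worker-2: +50 → 50 ≥ 30
Round 2 — worker-2 pages on-call.
  search-1: +40 → 40 < 90
No further pages.

yes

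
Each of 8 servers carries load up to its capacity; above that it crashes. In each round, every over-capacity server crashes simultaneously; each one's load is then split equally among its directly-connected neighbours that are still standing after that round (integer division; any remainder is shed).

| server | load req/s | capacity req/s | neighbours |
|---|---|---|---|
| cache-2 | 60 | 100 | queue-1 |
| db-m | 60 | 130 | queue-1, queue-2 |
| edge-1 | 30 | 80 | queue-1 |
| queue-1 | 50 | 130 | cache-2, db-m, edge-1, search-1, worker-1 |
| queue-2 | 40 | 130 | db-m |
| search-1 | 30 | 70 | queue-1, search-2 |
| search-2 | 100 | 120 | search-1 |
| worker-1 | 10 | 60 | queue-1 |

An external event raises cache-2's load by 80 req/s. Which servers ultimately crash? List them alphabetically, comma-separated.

Round 1 — cache-2 at 140 > 100. cache-2 crashes.
  cache-2 sheds 140 req/s to queue-1: 140 each.
    queue-1: 50+140 = 190 > 130
Round 2 — queue-1 crashes.
  queue-1 sheds 190 req/s to db-m, edge-1, search-1, worker-1: 47 each (2 lost).
    db-m: 60+47 = 107 ≤ 130
    edge-1: 30+47 = 77 ≤ 80
    search-1: 30+47 = 77 > 70
    worker-1: 10+47 = 57 ≤ 60
Round 3 — search-1 crashes.
  search-1 sheds 77 req/s to search-2: 77 each.
    search-2: 100+77 = 177 > 120
Round 4 — search-2 crashes.
  search-2 sheds 177 req/s: no online neighbours, lost.
No further crashes.

cache-2, queue-1, search-1, search-2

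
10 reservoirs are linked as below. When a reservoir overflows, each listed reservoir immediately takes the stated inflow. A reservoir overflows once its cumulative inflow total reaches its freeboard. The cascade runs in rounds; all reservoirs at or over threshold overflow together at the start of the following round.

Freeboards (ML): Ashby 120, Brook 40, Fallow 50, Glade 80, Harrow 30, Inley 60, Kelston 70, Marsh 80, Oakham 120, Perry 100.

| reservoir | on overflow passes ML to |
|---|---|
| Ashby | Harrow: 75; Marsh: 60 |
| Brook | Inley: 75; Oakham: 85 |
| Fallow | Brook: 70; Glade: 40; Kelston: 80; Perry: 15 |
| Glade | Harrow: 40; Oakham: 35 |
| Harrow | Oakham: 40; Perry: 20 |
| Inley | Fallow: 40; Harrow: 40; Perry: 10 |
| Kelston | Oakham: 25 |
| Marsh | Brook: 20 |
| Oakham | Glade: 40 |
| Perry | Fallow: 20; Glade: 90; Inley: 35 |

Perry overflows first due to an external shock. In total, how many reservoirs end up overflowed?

Round 1 — Perry overflows (initial).
  Fallow: +20 → 20 < 50
  Glade: +90 → 90 ≥ 80
  Inley: +35 → 35 < 60
Round 2 — Glade overflows.
  Harrow: +40 → 40 ≥ 30
  Oakham: +35 → 35 < 120
Round 3 — Harrow overflows.
  Oakham: +40 → 75 < 120
No further overflows.

3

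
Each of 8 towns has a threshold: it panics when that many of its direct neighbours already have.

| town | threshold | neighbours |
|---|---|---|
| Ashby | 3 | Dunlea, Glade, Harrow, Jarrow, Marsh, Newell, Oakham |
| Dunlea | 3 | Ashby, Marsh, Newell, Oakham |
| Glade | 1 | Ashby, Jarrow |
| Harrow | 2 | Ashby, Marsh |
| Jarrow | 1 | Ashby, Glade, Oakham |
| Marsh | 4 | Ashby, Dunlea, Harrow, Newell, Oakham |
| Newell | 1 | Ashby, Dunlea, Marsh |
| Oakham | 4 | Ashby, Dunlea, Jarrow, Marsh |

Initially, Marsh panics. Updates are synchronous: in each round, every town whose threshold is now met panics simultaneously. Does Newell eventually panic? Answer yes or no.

yes

Round 1 — Marsh panics (initial).
Round 2 — checking thresholds:
  Ashby: 1 of 7 neighbours < 3, holds.
  Dunlea: 1 of 4 neighbours < 3, holds.
  Harrow: 1 of 2 neighbours < 2, holds.
  Newell: 1 of 3 neighbours ≥ 1, panics.
  Oakham: 1 of 4 neighbours < 4, holds.
Round 3 — no new panics; cascade stops.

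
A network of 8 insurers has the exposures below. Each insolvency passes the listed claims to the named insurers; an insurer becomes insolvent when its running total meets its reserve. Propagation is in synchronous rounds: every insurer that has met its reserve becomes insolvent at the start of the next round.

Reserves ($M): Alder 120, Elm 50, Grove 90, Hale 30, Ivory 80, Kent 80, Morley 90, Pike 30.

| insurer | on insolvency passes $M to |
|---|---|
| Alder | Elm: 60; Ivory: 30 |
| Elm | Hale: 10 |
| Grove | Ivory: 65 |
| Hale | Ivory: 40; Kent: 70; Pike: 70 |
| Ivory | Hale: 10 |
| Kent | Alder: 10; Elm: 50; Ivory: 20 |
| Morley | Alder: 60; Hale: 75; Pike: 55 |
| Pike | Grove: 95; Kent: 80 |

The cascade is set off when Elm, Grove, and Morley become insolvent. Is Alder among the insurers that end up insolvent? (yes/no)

Round 1 — Elm, Grove, Morley become insolvent (initial).
  Alder: +60 → 60 < 120
  Hale: +10+75 → 85 ≥ 30
  Ivory: +65 → 65 < 80
  Pike: +55 → 55 ≥ 30
Round 2 — Hale, Pike become insolvent.
  Ivory: +40 → 105 ≥ 80
  Kent: +70+80 → 150 ≥ 80
Round 3 — Ivory, Kent become insolvent.
  Alder: +10 → 70 < 120
No further insolvencies.

no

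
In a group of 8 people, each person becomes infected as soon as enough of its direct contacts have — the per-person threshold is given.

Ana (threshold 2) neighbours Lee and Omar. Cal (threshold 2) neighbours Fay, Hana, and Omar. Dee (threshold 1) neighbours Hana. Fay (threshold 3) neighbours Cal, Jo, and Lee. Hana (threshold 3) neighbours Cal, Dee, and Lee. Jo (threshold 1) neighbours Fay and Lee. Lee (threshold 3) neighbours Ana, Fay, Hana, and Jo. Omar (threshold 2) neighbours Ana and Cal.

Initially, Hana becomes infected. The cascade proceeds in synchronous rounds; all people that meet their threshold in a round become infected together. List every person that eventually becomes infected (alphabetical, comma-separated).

Dee, Hana

Round 1 — Hana becomes infected (initial).
Round 2 — checking thresholds:
  Cal: 1 of 3 neighbours < 2, below threshold.
  Dee: 1 of 1 neighbours ≥ 1, becomes infected.
  Lee: 1 of 4 neighbours < 3, below threshold.
Round 3 — no new infections; cascade stops.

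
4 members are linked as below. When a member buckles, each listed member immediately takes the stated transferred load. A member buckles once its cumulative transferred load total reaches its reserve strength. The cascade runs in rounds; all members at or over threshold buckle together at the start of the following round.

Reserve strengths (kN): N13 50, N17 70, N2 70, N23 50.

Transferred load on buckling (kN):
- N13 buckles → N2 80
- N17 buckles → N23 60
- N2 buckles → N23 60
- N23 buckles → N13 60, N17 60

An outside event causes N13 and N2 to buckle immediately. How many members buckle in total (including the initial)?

3

Round 1 — N13, N2 buckle (initial).
  N23: +60 → 60 ≥ 50
Round 2 — N23 buckles.
  N17: +60 → 60 < 70
No further bucklings.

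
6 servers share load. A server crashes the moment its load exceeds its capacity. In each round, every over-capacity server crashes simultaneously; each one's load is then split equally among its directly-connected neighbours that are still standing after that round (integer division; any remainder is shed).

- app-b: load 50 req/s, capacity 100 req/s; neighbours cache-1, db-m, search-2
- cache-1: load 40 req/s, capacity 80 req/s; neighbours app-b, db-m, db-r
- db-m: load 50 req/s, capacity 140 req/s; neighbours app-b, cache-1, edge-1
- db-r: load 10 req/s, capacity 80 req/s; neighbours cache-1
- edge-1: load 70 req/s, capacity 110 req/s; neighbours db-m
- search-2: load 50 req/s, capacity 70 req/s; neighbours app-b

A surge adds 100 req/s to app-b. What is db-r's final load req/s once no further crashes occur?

Round 1 — app-b at 150 > 100. app-b crashes.
  app-b sheds 150 req/s to cache-1, db-m, search-2: 50 each.
    cache-1: 40+50 = 90 > 80
    db-m: 50+50 = 100 ≤ 140
    search-2: 50+50 = 100 > 70
Round 2 — cache-1, search-2 crash.
  cache-1 sheds 90 req/s to db-m, db-r: 45 each.
    db-m: 100+45 = 145 > 140
    db-r: 10+45 = 55 ≤ 80
  search-2 sheds 100 req/s: no online neighbours, lost.
Round 3 — db-m crashes.
  db-m sheds 145 req/s to edge-1: 145 each.
    edge-1: 70+145 = 215 > 110
Round 4 — edge-1 crashes.
  edge-1 sheds 215 req/s: no online neighbours, lost.
No further crashes.

55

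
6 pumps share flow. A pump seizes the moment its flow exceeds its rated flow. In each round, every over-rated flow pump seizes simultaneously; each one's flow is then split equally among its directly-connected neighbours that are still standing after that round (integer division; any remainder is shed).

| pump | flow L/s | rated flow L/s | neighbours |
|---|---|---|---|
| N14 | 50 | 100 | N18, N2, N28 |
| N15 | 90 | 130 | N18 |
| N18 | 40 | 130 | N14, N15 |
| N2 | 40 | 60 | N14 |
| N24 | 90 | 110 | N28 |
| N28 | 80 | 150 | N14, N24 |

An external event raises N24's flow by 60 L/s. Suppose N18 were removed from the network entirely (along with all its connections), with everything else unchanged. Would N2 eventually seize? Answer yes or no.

With N18 removed:
Round 1 — N24 at 150 > 110. N24 seizes.
  N24 sheds 150 L/s to N28: 150 each.
    N28: 80+150 = 230 > 150
Round 2 — N28 seizes.
  N28 sheds 230 L/s to N14: 230 each.
    N14: 50+230 = 280 > 100
Round 3 — N14 seizes.
  N14 sheds 280 L/s to N2: 280 each.
    N2: 40+280 = 320 > 60
Round 4 — N2 seizes.
  N2 sheds 320 L/s: no online neighbours, lost.
No further seizures.

yes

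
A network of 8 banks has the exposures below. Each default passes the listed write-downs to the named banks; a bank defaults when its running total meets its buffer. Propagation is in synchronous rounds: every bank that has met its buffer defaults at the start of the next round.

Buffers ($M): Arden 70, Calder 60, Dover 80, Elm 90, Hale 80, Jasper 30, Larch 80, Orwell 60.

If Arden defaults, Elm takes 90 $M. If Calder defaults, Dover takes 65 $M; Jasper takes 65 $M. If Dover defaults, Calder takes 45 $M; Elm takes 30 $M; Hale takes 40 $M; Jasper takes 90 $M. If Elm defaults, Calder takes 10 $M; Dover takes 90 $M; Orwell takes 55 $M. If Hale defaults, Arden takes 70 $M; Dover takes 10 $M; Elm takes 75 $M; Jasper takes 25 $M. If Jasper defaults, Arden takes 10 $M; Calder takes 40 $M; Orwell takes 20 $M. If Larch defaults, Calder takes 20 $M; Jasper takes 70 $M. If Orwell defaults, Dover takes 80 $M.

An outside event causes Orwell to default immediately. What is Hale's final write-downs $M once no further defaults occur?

40

Round 1 — Orwell defaults (initial).
  Dover: +80 → 80 ≥ 80
Round 2 — Dover defaults.
  Calder: +45 → 45 < 60
  Elm: +30 → 30 < 90
  Hale: +40 → 40 < 80
  Jasper: +90 → 90 ≥ 30
Round 3 — Jasper defaults.
  Arden: +10 → 10 < 70
  Calder: +40 → 85 ≥ 60
Round 4 — Calder defaults.
No further defaults.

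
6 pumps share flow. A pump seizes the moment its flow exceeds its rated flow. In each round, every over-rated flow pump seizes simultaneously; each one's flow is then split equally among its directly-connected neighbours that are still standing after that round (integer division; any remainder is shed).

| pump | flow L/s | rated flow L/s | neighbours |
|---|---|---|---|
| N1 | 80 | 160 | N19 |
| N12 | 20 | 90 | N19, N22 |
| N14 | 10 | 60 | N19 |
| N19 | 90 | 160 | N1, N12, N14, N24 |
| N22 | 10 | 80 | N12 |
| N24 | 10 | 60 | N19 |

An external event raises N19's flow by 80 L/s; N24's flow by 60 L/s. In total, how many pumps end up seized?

Round 1 — N19 at 170 > 160; N24 at 70 > 60. N19, N24 seize.
  N19 sheds 170 L/s to N1, N12, N14: 56 each (2 lost).
    N1: 80+56 = 136 ≤ 160
    N12: 20+56 = 76 ≤ 90
    N14: 10+56 = 66 > 60
  N24 sheds 70 L/s: no online neighbours, lost.
Round 2 — N14 seizes.
  N14 sheds 66 L/s: no online neighbours, lost.
No further seizures.

3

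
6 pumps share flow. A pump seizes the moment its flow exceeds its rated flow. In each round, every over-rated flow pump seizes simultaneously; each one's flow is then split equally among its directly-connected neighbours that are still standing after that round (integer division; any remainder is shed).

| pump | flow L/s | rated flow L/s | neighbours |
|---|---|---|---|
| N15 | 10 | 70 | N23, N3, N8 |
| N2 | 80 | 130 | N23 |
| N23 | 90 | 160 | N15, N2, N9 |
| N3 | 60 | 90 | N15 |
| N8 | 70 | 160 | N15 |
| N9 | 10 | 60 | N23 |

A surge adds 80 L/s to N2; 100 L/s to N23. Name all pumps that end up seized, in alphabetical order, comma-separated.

N15, N2, N23, N3, N9

Round 1 — N2 at 160 > 130; N23 at 190 > 160. N2, N23 seize.
  N2 sheds 160 L/s: no online neighbours, lost.
  N23 sheds 190 L/s to N15, N9: 95 each.
    N15: 10+95 = 105 > 70
    N9: 10+95 = 105 > 60
Round 2 — N15, N9 seize.
  N15 sheds 105 L/s to N3, N8: 52 each (1 lost).
    N3: 60+52 = 112 > 90
    N8: 70+52 = 122 ≤ 160
  N9 sheds 105 L/s: no online neighbours, lost.
Round 3 — N3 seizes.
  N3 sheds 112 L/s: no online neighbours, lost.
No further seizures.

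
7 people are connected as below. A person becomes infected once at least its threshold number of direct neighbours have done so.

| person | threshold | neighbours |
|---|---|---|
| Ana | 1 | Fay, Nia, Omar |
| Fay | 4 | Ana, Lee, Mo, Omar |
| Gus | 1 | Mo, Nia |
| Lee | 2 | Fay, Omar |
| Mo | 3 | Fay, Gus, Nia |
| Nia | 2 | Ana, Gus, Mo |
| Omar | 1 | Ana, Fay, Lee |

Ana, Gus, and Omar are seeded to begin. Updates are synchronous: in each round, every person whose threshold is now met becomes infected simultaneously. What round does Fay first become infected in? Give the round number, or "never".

never

Round 1 — Ana, Gus, Omar become infected (initial).
Round 2 — checking thresholds:
  Fay: 2 of 4 neighbours < 4, not yet.
  Lee: 1 of 2 neighbours < 2, not yet.
  Mo: 1 of 3 neighbours < 3, not yet.
  Nia: 2 of 3 neighbours ≥ 2, becomes infected.
Round 3 — no new infections; cascade stops.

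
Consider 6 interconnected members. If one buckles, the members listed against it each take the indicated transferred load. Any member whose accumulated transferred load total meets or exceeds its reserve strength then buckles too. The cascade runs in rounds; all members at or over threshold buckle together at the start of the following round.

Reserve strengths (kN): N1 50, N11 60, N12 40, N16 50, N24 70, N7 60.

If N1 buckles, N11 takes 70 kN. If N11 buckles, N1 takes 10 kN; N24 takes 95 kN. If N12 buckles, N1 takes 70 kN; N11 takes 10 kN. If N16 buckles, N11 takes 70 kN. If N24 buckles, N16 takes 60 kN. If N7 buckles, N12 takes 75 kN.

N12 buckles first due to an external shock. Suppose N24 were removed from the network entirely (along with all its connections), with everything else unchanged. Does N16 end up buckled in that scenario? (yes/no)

no

With N24 removed:
Round 1 — N12 buckles (initial).
  N1: +70 → 70 ≥ 50
  N11: +10 → 10 < 60
Round 2 — N1 buckles.
  N11: +70 → 80 ≥ 60
Round 3 — N11 buckles.
No further bucklings.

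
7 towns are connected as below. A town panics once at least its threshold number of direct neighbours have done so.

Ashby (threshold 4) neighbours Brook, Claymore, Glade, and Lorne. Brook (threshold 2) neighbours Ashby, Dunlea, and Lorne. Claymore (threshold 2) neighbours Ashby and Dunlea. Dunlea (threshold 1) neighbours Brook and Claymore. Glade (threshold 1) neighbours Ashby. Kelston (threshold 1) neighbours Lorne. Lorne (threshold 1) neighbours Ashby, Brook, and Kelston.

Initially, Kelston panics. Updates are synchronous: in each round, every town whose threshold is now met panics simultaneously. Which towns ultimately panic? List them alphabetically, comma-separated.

Kelston, Lorne

Round 1 — Kelston panics (initial).
Round 2 — checking thresholds:
  Lorne: 1 of 3 neighbours ≥ 1, panics.
Round 3 — no new panics; cascade stops.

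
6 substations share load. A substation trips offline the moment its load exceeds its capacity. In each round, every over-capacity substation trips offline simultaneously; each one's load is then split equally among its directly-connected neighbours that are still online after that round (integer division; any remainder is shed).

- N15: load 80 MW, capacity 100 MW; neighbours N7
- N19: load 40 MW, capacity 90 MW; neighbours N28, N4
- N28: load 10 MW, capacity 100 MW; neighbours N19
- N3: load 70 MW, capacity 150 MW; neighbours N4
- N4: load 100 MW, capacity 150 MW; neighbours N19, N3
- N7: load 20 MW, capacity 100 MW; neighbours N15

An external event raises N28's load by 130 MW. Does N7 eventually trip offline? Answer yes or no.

no

Round 1 — N28 at 140 > 100. N28 trips offline.
  N28 sheds 140 MW to N19: 140 each.
    N19: 40+140 = 180 > 90
Round 2 — N19 trips offline.
  N19 sheds 180 MW to N4: 180 each.
    N4: 100+180 = 280 > 150
Round 3 — N4 trips offline.
  N4 sheds 280 MW to N3: 280 each.
    N3: 70+280 = 350 > 150
Round 4 — N3 trips offline.
  N3 sheds 350 MW: no online neighbours, lost.
No further trips.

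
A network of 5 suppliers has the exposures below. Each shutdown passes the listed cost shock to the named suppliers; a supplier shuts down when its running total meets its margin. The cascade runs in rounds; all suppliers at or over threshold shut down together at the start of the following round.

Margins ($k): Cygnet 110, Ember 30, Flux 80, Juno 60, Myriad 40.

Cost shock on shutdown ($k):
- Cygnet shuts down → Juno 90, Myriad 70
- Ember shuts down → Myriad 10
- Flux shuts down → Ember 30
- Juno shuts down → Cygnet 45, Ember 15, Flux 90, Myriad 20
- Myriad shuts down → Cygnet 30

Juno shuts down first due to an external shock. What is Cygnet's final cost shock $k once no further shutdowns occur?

Round 1 — Juno shuts down (initial).
  Cygnet: +45 → 45 < 110
  Ember: +15 → 15 < 30
  Flux: +90 → 90 ≥ 80
  Myriad: +20 → 20 < 40
Round 2 — Flux shuts down.
  Ember: +30 → 45 ≥ 30
Round 3 — Ember shuts down.
  Myriad: +10 → 30 < 40
No further shutdowns.

45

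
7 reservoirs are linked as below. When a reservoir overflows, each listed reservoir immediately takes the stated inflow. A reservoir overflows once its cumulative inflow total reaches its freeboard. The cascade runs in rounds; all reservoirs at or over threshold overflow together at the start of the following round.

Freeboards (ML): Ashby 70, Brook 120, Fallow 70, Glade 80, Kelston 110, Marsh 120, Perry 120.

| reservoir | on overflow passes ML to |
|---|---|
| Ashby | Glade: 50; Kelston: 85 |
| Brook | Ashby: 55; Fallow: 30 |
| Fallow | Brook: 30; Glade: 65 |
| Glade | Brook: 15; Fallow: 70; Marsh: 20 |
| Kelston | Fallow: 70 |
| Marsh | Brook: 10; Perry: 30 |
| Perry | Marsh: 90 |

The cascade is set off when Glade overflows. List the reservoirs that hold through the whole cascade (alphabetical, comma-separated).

Ashby, Brook, Kelston, Marsh, Perry

Round 1 — Glade overflows (initial).
  Brook: +15 → 15 < 120
  Fallow: +70 → 70 ≥ 70
  Marsh: +20 → 20 < 120
Round 2 — Fallow overflows.
  Brook: +30 → 45 < 120
No further overflows.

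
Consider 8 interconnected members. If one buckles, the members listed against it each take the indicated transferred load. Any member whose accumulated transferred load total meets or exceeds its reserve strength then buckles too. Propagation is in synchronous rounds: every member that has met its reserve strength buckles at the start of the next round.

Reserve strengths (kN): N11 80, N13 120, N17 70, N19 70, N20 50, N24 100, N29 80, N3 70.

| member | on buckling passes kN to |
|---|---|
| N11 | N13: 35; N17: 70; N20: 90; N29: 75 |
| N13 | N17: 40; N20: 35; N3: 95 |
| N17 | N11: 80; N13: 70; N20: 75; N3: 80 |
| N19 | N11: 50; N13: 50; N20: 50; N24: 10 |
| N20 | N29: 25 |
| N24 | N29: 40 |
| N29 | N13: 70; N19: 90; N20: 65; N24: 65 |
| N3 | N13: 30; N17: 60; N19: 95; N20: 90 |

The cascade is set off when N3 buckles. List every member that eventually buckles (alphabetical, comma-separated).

N19, N20, N3

Round 1 — N3 buckles (initial).
  N13: +30 → 30 < 120
  N17: +60 → 60 < 70
  N19: +95 → 95 ≥ 70
  N20: +90 → 90 ≥ 50
Round 2 — N19, N20 buckle.
  N11: +50 → 50 < 80
  N13: +50 → 80 < 120
  N24: +10 → 10 < 100
  N29: +25 → 25 < 80
No further bucklings.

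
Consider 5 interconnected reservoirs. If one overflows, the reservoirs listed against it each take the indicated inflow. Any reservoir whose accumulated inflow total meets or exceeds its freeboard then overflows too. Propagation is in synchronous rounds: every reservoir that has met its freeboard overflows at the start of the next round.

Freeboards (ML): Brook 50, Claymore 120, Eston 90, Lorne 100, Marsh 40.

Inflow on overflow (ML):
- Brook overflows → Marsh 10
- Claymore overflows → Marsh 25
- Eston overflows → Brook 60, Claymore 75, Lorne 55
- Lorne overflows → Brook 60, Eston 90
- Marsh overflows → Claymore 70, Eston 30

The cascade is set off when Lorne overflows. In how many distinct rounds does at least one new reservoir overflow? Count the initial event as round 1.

Round 1 — Lorne overflows (initial).
  Brook: +60 → 60 ≥ 50
  Eston: +90 → 90 ≥ 90
Round 2 — Brook, Eston overflow.
  Claymore: +75 → 75 < 120
  Marsh: +10 → 10 < 40
No further overflows.

2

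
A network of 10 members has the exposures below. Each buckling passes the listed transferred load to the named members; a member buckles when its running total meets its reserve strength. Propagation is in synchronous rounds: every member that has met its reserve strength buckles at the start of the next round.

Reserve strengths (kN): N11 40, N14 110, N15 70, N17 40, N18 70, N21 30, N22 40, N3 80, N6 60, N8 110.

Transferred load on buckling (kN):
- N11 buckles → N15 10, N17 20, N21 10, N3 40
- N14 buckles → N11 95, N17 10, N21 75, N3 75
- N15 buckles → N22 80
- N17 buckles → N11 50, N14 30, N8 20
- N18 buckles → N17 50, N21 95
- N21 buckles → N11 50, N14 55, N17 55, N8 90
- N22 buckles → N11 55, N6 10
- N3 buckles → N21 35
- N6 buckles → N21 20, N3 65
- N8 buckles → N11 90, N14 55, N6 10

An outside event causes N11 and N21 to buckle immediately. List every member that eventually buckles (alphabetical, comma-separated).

Round 1 — N11, N21 buckle (initial).
  N14: +55 → 55 < 110
  N15: +10 → 10 < 70
  N17: +20+55 → 75 ≥ 40
  N3: +40 → 40 < 80
  N8: +90 → 90 < 110
Round 2 — N17 buckles.
  N14: +30 → 85 < 110
  N8: +20 → 110 ≥ 110
Round 3 — N8 buckles.
  N14: +55 → 140 ≥ 110
  N6: +10 → 10 < 60
Round 4 — N14 buckles.
  N3: +75 → 115 ≥ 80
Round 5 — N3 buckles.
No further bucklings.

N11, N14, N17, N21, N3, N8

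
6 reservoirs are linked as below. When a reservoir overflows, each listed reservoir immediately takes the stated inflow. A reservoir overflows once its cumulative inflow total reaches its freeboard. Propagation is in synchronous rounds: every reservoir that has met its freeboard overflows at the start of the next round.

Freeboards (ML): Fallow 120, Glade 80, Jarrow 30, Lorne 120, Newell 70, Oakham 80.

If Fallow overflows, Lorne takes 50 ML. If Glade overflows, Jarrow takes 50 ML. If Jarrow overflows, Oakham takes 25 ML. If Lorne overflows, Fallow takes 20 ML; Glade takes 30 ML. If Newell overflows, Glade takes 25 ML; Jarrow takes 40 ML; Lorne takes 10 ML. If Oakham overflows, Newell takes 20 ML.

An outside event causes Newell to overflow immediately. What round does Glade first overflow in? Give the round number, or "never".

Round 1 — Newell overflows (initial).
  Glade: +25 → 25 < 80
  Jarrow: +40 → 40 ≥ 30
  Lorne: +10 → 10 < 120
Round 2 — Jarrow overflows.
  Oakham: +25 → 25 < 80
No further overflows.

never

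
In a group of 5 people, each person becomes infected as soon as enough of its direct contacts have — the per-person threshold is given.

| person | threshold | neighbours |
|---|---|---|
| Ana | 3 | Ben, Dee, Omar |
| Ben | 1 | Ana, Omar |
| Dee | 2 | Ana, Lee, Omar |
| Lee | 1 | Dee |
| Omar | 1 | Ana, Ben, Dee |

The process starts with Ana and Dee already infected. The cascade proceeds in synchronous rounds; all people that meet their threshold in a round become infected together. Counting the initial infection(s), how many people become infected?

5

Round 1 — Ana, Dee become infected (initial).
Round 2 — checking thresholds:
  Ben: 1 of 2 neighbours ≥ 1, becomes infected.
  Lee: 1 of 1 neighbours ≥ 1, becomes infected.
  Omar: 2 of 3 neighbours ≥ 1, becomes infected.
Round 3 — no new infections; cascade stops.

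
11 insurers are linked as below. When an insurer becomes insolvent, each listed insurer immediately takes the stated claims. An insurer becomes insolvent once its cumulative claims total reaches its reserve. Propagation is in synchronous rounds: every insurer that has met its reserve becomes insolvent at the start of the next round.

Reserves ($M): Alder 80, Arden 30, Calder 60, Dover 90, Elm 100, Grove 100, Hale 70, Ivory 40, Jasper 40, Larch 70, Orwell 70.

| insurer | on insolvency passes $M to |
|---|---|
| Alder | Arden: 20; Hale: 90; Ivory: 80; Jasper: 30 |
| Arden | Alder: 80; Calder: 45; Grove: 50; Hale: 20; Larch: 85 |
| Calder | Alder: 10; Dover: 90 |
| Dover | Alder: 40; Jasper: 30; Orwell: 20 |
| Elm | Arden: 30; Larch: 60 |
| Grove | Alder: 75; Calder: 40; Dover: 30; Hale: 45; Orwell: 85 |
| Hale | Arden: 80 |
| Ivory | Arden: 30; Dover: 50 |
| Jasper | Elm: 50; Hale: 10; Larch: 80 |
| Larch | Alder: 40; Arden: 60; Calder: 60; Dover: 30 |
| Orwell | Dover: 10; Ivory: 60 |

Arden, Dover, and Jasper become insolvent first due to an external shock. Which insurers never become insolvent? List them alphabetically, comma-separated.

Round 1 — Arden, Dover, Jasper become insolvent (initial).
  Alder: +80+40 → 120 ≥ 80
  Calder: +45 → 45 < 60
  Elm: +50 → 50 < 100
  Grove: +50 → 50 < 100
  Hale: +20+10 → 30 < 70
  Larch: +85+80 → 165 ≥ 70
  Orwell: +20 → 20 < 70
Round 2 — Alder, Larch become insolvent.
  Calder: +60 → 105 ≥ 60
  Hale: +90 → 120 ≥ 70
  Ivory: +80 → 80 ≥ 40
Round 3 — Calder, Hale, Ivory become insolvent.
No further insolvencies.

Elm, Grove, Orwell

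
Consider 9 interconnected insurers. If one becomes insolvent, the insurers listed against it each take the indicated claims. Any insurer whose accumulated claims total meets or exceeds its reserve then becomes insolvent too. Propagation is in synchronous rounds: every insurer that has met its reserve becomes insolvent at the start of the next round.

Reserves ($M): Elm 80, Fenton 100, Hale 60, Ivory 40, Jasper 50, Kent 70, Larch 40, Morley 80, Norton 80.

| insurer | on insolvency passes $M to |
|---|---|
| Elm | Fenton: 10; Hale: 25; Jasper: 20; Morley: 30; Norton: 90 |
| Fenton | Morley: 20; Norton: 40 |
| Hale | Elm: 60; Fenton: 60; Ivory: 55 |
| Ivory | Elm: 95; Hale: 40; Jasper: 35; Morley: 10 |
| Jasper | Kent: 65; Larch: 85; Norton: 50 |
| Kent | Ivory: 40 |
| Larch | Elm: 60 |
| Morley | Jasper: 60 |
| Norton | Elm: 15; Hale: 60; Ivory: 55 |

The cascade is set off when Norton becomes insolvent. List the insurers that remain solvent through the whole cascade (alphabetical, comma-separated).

Fenton, Kent, Morley

Round 1 — Norton becomes insolvent (initial).
  Elm: +15 → 15 < 80
  Hale: +60 → 60 ≥ 60
  Ivory: +55 → 55 ≥ 40
Round 2 — Hale, Ivory become insolvent.
  Elm: +60+95 → 170 ≥ 80
  Fenton: +60 → 60 < 100
  Jasper: +35 → 35 < 50
  Morley: +10 → 10 < 80
Round 3 — Elm becomes insolvent.
  Fenton: +10 → 70 < 100
  Jasper: +20 → 55 ≥ 50
  Morley: +30 → 40 < 80
Round 4 — Jasper becomes insolvent.
  Kent: +65 → 65 < 70
  Larch: +85 → 85 ≥ 40
Round 5 — Larch becomes insolvent.
No further insolvencies.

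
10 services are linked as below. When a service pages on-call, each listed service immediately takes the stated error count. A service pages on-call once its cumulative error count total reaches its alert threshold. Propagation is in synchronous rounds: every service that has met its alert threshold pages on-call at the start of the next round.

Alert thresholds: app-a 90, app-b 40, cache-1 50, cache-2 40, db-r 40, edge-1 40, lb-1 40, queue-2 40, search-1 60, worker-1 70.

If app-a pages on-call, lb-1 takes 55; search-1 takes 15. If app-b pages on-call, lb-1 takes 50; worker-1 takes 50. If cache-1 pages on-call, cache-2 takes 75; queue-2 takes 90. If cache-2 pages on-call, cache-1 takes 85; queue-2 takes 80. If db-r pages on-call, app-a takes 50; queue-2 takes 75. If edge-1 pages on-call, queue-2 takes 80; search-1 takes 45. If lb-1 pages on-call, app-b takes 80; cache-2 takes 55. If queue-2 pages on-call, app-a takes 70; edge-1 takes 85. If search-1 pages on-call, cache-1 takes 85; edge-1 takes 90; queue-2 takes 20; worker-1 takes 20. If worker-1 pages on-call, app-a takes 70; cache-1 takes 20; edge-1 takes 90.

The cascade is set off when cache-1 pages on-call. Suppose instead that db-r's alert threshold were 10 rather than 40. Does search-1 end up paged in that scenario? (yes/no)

With db-r's alert threshold at 10:
Round 1 — cache-1 pages on-call (initial).
  cache-2: +75 → 75 ≥ 40
  queue-2: +90 → 90 ≥ 40
Round 2 — cache-2, queue-2 page on-call.
  app-a: +70 → 70 < 90
  edge-1: +85 → 85 ≥ 40
Round 3 — edge-1 pages on-call.
  search-1: +45 → 45 < 60
No further pages.

no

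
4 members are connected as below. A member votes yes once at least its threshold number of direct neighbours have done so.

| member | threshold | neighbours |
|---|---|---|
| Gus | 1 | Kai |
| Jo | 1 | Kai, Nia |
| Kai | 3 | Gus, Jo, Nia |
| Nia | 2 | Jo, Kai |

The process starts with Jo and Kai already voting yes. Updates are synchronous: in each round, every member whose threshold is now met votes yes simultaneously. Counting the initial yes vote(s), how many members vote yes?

4

Round 1 — Jo, Kai vote yes (initial).
Round 2 — checking thresholds:
  Gus: 1 of 1 neighbours ≥ 1, votes yes.
  Nia: 2 of 2 neighbours ≥ 2, votes yes.
Round 3 — no new yes votes; cascade stops.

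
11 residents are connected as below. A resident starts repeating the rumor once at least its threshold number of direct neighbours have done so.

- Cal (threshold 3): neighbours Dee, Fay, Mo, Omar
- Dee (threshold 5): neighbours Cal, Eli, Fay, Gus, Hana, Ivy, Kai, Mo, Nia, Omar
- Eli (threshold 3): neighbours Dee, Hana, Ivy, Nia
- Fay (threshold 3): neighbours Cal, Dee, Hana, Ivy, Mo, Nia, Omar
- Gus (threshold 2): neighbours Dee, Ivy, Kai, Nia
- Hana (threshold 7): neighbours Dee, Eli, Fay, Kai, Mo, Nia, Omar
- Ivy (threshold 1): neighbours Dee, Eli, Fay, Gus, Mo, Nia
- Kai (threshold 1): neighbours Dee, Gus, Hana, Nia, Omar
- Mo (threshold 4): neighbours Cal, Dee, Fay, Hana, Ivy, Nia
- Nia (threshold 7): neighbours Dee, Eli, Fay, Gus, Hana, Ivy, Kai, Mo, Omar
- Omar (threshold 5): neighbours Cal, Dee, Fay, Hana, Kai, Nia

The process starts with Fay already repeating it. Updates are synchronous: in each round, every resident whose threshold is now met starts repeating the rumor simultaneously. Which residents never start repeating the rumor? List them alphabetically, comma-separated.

Cal, Dee, Eli, Gus, Hana, Kai, Mo, Nia, Omar

Round 1 — Fay starts repeating the rumor (initial).
Round 2 — checking thresholds:
  Cal: 1 of 4 neighbours < 3, holds.
  Dee: 1 of 10 neighbours < 5, holds.
  Hana: 1 of 7 neighbours < 7, holds.
  Ivy: 1 of 6 neighbours ≥ 1, starts repeating the rumor.
  Mo: 1 of 6 neighbours < 4, holds.
  Nia: 1 of 9 neighbours < 7, holds.
  Omar: 1 of 6 neighbours < 5, holds.
Round 3 — no new spreads; cascade stops.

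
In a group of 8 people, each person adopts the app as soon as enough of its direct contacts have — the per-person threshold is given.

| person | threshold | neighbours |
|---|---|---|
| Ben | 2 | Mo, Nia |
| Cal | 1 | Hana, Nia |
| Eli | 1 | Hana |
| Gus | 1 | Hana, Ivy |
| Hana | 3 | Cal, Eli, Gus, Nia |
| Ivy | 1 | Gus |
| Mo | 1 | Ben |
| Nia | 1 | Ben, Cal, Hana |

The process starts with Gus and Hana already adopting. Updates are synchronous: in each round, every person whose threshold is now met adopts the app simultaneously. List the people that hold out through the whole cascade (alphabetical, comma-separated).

Ben, Mo

Round 1 — Gus, Hana adopt the app (initial).
Round 2 — checking thresholds:
  Cal: 1 of 2 neighbours ≥ 1, adopts the app.
  Eli: 1 of 1 neighbours ≥ 1, adopts the app.
  Ivy: 1 of 1 neighbours ≥ 1, adopts the app.
  Nia: 1 of 3 neighbours ≥ 1, adopts the app.
Round 3 — no new adoptions; cascade stops.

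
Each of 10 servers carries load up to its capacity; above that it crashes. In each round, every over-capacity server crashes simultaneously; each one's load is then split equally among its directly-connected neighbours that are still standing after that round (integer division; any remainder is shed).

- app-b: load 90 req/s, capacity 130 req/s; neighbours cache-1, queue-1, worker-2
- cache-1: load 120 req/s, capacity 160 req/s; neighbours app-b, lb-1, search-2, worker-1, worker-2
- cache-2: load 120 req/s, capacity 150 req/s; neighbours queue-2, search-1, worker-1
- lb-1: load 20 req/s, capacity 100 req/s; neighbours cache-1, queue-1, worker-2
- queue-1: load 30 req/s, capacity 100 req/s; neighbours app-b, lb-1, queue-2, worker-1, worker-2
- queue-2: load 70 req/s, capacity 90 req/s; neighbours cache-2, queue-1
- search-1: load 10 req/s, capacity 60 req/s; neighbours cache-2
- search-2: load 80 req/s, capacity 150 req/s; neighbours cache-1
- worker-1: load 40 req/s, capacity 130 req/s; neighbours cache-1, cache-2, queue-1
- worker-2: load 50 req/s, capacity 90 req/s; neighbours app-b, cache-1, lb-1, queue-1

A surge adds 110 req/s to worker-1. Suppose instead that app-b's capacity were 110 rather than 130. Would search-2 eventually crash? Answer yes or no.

no

With app-b's capacity at 110:
Round 1 — worker-1 at 150 > 130. worker-1 crashes.
  worker-1 sheds 150 req/s to cache-1, cache-2, queue-1: 50 each.
    cache-1: 120+50 = 170 > 160
    cache-2: 120+50 = 170 > 150
    queue-1: 30+50 = 80 ≤ 100
Round 2 — cache-1, cache-2 crash.
  cache-1 sheds 170 req/s to app-b, lb-1, search-2, worker-2: 42 each (2 lost).
    app-b: 90+42 = 132 > 110
    lb-1: 20+42 = 62 ≤ 100
    search-2: 80+42 = 122 ≤ 150
    worker-2: 50+42 = 92 > 90
  cache-2 sheds 170 req/s to queue-2, search-1: 85 each.
    queue-2: 70+85 = 155 > 90
    search-1: 10+85 = 95 > 60
Round 3 — app-b, queue-2, search-1, worker-2 crash.
  app-b sheds 132 req/s to queue-1: 132 each.
    queue-1: 80+132 = 212 > 100
  queue-2 sheds 155 req/s to queue-1: 155 each.
    queue-1: 212+155 = 367 > 100
  search-1 sheds 95 req/s: no online neighbours, lost.
  worker-2 sheds 92 req/s to lb-1, queue-1: 46 each.
    lb-1: 62+46 = 108 > 100
    queue-1: 367+46 = 413 > 100
Round 4 — lb-1, queue-1 crash.
  lb-1 sheds 108 req/s: no online neighbours, lost.
  queue-1 sheds 413 req/s: no online neighbours, lost.
No further crashes.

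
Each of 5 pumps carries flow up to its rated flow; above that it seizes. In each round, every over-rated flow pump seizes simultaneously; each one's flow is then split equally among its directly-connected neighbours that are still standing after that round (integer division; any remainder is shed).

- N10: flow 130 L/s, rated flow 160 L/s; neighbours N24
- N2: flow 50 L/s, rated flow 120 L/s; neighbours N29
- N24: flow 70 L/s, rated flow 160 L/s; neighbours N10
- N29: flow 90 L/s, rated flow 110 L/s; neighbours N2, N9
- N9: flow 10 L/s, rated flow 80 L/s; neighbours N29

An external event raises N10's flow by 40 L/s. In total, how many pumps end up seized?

2

Round 1 — N10 at 170 > 160. N10 seizes.
  N10 sheds 170 L/s to N24: 170 each.
    N24: 70+170 = 240 > 160
Round 2 — N24 seizes.
  N24 sheds 240 L/s: no online neighbours, lost.
No further seizures.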